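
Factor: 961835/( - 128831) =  - 5^1*7^1 * 27481^1*128831^(  -  1 ) 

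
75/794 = 75/794 = 0.09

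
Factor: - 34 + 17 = - 17^1 = - 17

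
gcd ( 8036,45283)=7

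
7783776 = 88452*88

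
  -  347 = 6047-6394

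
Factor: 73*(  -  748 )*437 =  -23861948= -  2^2* 11^1 *17^1*19^1*23^1*73^1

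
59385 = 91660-32275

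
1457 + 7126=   8583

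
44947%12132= 8551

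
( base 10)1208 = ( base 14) 624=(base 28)1F4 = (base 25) 1n8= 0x4b8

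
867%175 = 167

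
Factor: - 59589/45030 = - 19863/15010 = - 2^( - 1 )*3^2*5^( - 1)*19^( - 1)*79^( - 1)*2207^1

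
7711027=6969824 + 741203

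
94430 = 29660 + 64770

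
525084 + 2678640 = 3203724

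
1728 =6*288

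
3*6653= 19959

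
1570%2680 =1570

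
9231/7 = 1318+ 5/7 = 1318.71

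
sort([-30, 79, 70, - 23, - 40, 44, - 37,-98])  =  [  -  98, - 40, - 37,-30,  -  23, 44,70 , 79 ]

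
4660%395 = 315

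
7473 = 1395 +6078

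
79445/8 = 79445/8 = 9930.62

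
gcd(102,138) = 6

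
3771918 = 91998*41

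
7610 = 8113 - 503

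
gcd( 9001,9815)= 1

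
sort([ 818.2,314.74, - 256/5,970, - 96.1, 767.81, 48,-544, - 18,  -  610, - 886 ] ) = [ - 886,-610,-544,-96.1, - 256/5,  -  18,48,314.74,767.81,818.2 , 970]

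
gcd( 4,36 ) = 4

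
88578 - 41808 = 46770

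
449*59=26491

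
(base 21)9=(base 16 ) 9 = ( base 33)9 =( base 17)9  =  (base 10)9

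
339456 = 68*4992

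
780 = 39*20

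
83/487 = 83/487 = 0.17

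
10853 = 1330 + 9523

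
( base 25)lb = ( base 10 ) 536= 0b1000011000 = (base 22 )128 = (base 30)HQ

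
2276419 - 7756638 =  - 5480219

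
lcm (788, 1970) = 3940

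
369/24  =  15 + 3/8=15.38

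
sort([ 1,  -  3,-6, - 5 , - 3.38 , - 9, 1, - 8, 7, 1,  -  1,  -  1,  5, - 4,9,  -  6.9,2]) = [ - 9, - 8, -6.9, - 6, - 5, - 4, - 3.38, - 3, - 1,  -  1,1, 1,1, 2,5, 7,9 ] 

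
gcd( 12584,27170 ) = 286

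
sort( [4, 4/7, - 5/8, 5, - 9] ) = [ - 9,-5/8,4/7, 4,5]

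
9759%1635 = 1584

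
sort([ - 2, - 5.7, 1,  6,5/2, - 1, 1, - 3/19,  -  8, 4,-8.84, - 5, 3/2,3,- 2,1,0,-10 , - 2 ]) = [ - 10,-8.84, - 8, - 5.7,-5, - 2, - 2, - 2, - 1 ,-3/19,0,1, 1, 1,3/2 , 5/2, 3,4,  6 ]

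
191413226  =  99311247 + 92101979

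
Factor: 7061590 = 2^1 * 5^1*706159^1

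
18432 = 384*48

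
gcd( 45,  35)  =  5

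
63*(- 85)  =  -5355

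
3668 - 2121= 1547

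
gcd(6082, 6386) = 2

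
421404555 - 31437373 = 389967182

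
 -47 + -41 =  - 88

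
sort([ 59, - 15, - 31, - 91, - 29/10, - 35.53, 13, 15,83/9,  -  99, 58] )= [ - 99, - 91, - 35.53, - 31, - 15, - 29/10, 83/9, 13,15, 58, 59] 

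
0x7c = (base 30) 44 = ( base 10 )124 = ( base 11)103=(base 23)59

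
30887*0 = 0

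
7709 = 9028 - 1319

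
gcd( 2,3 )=1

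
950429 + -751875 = 198554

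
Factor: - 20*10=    - 2^3*5^2 = - 200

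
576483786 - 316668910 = 259814876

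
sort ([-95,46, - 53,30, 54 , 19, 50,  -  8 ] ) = [ - 95, - 53,-8, 19, 30, 46,50,54 ]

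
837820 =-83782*( - 10)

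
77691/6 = 25897/2=12948.50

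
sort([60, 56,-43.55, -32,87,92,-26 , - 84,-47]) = [ - 84,-47, - 43.55, - 32,-26 , 56,60, 87,92 ]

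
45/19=45/19 = 2.37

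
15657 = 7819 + 7838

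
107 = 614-507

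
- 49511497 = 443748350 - 493259847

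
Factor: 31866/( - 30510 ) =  - 3^( - 2)*5^( - 1)*47^1 = - 47/45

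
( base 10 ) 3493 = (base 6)24101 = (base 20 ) 8ed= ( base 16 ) DA5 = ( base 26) 549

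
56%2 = 0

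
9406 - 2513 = 6893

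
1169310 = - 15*( - 77954)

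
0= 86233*0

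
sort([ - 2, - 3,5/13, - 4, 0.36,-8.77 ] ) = [ - 8.77 ,- 4,-3, - 2,  0.36 , 5/13]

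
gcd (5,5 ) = 5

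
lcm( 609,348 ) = 2436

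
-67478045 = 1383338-68861383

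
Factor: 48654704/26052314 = 2^3*7^1*37^1*59^1*71^( - 1) * 199^1*271^(-1 ) * 677^( - 1) = 24327352/13026157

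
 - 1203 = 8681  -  9884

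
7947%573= 498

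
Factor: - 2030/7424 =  - 2^ (-7)*5^1*7^1 = -35/128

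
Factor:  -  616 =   -  2^3*7^1*11^1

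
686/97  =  7 + 7/97= 7.07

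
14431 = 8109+6322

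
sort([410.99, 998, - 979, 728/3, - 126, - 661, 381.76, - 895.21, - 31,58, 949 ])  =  [  -  979, - 895.21,  -  661,-126, - 31,58 , 728/3,381.76 , 410.99, 949, 998]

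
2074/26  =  79 + 10/13= 79.77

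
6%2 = 0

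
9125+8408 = 17533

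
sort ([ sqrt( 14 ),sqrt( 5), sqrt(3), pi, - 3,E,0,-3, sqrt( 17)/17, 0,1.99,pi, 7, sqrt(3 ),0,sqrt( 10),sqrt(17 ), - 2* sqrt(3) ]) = [-2*sqrt(3), - 3, -3, 0, 0,0, sqrt(17 )/17,sqrt(3),sqrt( 3 ),1.99 , sqrt(5 ), E,pi,pi,sqrt(10 ),sqrt(14),sqrt( 17),7]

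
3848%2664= 1184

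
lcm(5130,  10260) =10260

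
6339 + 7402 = 13741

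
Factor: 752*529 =2^4 * 23^2* 47^1 = 397808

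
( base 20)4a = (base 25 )3f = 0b1011010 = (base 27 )39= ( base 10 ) 90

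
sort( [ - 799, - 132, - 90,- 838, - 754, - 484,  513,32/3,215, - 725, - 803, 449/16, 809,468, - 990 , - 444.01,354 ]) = [ - 990, - 838, - 803 ,-799,-754, - 725, - 484, - 444.01  ,-132, - 90,32/3, 449/16 , 215, 354 , 468,513,809]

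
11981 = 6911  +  5070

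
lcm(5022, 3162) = 85374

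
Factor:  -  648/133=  - 2^3*3^4*7^ (-1)*19^(-1 ) 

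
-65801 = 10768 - 76569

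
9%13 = 9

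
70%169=70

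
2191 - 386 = 1805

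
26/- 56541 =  - 26/56541 = - 0.00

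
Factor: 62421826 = 2^1*31210913^1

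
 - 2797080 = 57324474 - 60121554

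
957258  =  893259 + 63999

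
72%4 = 0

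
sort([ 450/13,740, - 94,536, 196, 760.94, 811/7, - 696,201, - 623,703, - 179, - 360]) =[-696, - 623, - 360,-179,-94  ,  450/13,811/7, 196,201,536,703, 740, 760.94]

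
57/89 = 57/89 = 0.64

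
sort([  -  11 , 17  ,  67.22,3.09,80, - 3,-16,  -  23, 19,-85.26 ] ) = [-85.26, - 23, - 16,- 11, -3,3.09,17 , 19, 67.22,80]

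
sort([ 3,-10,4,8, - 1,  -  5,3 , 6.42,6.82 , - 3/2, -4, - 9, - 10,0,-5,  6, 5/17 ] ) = [ - 10, - 10, - 9, - 5, - 5, - 4 , - 3/2,-1,0, 5/17, 3, 3, 4,6, 6.42,6.82,8 ] 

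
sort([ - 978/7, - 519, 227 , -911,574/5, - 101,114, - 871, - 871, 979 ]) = [ - 911,  -  871, - 871, - 519, - 978/7 , - 101, 114,574/5 , 227 , 979]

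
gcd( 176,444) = 4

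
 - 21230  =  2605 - 23835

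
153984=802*192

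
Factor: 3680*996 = 2^7 * 3^1*5^1 * 23^1*83^1=3665280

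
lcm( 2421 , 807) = 2421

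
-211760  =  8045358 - 8257118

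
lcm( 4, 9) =36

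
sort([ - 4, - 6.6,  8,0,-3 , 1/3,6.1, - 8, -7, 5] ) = [ - 8 , - 7,-6.6,-4, - 3, 0,1/3,5,6.1 , 8] 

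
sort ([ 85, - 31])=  [ - 31, 85]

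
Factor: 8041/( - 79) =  - 11^1*17^1 * 43^1*79^ ( - 1 )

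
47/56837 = 47/56837 =0.00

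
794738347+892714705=1687453052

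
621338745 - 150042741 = 471296004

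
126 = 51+75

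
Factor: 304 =2^4*19^1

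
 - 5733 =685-6418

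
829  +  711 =1540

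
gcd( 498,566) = 2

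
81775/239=342+37/239 = 342.15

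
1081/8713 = 1081/8713 = 0.12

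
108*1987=214596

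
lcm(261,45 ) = 1305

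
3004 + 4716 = 7720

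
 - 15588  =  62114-77702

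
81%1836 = 81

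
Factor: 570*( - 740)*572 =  - 2^5*  3^1*5^2*11^1*13^1*19^1 * 37^1=- 241269600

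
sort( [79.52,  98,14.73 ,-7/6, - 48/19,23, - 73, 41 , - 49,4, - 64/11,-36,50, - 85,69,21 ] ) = [  -  85,-73, -49 , - 36,-64/11, - 48/19, - 7/6,4, 14.73, 21,23,41,50, 69,79.52,98 ]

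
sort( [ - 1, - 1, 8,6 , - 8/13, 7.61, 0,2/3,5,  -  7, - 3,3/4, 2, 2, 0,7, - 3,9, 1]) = [- 7 , - 3,  -  3,  -  1, - 1, - 8/13,0,0,2/3, 3/4,1, 2, 2, 5,  6, 7, 7.61, 8, 9 ]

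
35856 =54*664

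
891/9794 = 891/9794 = 0.09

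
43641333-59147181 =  - 15505848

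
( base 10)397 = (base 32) cd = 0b110001101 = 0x18d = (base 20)jh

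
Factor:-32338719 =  - 3^2*7^1*513313^1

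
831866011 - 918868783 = -87002772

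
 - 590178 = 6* ( - 98363 ) 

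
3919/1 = 3919 = 3919.00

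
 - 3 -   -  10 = 7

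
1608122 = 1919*838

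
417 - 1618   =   - 1201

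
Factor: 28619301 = 3^1*19^1*502093^1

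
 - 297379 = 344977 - 642356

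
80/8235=16/1647  =  0.01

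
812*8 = 6496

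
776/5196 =194/1299 = 0.15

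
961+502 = 1463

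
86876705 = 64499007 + 22377698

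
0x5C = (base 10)92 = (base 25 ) 3H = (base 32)2s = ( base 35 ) 2m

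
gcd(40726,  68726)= 14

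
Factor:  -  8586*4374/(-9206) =18777582/4603 = 2^1*3^11*53^1*4603^(  -  1)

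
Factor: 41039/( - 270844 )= - 2^( - 2)*7^( - 1)*17^ ( - 1)*569^( - 1 )*41039^1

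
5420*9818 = 53213560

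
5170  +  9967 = 15137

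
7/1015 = 1/145 = 0.01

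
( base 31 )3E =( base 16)6B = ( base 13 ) 83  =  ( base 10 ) 107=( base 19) 5c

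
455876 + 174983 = 630859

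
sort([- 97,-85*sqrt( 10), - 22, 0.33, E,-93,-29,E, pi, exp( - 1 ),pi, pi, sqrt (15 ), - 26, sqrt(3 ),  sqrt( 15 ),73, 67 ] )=[ - 85* sqrt( 10 ),-97,-93, - 29, - 26,-22,0.33,exp(-1) , sqrt( 3 ), E, E,pi, pi, pi, sqrt(15), sqrt( 15),67, 73]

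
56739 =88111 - 31372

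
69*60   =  4140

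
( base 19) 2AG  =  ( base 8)1640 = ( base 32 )T0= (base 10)928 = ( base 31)TT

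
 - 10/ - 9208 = 5/4604 = 0.00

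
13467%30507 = 13467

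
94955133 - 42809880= 52145253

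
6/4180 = 3/2090 = 0.00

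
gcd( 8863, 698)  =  1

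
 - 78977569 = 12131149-91108718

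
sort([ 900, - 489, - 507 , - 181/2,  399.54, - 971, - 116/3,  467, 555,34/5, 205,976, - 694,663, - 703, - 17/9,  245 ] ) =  [ - 971, - 703,-694, - 507, - 489 , - 181/2, - 116/3,  -  17/9,34/5, 205,  245, 399.54, 467,555,663, 900, 976 ]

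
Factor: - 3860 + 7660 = 2^3 * 5^2*19^1 =3800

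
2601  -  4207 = - 1606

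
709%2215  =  709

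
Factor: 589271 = 17^2*2039^1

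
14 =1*14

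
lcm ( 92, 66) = 3036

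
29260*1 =29260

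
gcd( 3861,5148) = 1287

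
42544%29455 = 13089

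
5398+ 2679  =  8077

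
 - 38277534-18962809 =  - 57240343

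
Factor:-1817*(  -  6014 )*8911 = 2^1*7^1*19^1*23^1*31^1*67^1 * 79^1*97^1  =  97374400018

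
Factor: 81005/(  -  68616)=-2^(-3)*3^(-2 )* 5^1*17^1= - 85/72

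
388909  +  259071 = 647980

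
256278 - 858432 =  - 602154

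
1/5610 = 1/5610  =  0.00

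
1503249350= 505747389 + 997501961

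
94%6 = 4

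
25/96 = 25/96=0.26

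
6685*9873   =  66001005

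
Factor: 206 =2^1*103^1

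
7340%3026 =1288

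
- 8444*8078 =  - 68210632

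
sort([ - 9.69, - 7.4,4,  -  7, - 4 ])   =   [-9.69, - 7.4, - 7, - 4 , 4]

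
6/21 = 2/7 = 0.29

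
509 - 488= 21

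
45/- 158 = - 45/158  =  - 0.28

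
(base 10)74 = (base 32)2A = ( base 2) 1001010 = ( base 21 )3B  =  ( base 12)62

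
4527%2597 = 1930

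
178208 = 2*89104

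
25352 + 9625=34977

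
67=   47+20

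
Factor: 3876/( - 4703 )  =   - 2^2*3^1 *17^1*19^1*4703^(-1) 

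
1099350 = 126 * 8725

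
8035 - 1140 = 6895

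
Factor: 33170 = 2^1*5^1*31^1*107^1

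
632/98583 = 632/98583 = 0.01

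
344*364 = 125216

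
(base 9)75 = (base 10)68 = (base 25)2I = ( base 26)2G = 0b1000100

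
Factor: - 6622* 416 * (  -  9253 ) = 2^6*7^1 *11^1 * 13^1 *19^1*43^1 * 487^1 = 25489720256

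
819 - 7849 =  - 7030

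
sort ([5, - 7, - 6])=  [-7,-6,5]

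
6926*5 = 34630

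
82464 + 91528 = 173992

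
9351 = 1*9351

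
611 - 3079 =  - 2468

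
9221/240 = 9221/240 = 38.42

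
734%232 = 38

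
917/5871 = 917/5871 = 0.16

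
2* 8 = 16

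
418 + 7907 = 8325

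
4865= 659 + 4206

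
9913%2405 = 293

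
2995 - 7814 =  - 4819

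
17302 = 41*422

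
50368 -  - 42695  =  93063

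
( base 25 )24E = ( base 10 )1364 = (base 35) 13Y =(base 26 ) 20c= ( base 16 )554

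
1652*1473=2433396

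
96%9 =6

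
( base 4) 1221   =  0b1101001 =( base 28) 3L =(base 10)105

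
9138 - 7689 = 1449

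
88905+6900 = 95805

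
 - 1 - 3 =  -4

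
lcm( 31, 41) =1271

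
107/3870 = 107/3870 = 0.03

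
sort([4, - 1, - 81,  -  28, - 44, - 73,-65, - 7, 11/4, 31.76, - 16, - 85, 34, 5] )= [ - 85 , - 81, - 73, - 65, - 44,  -  28, - 16, - 7 , - 1, 11/4,4, 5,  31.76,34]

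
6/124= 3/62 = 0.05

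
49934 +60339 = 110273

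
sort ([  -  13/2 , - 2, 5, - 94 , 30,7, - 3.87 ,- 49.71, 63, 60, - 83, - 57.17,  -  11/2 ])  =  [ - 94,-83, - 57.17 , - 49.71 ,-13/2, - 11/2,-3.87, - 2,  5, 7,30 , 60, 63]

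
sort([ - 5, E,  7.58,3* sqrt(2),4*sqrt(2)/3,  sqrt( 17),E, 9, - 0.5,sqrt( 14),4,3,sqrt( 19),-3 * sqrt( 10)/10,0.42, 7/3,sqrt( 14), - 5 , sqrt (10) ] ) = [ - 5, - 5,-3 * sqrt ( 10) /10, - 0.5, 0.42,4*sqrt(2) /3,7/3, E,  E, 3,sqrt( 10),sqrt ( 14),sqrt( 14 ),4,sqrt( 17 ), 3 * sqrt(2),sqrt( 19),7.58, 9 ] 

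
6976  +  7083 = 14059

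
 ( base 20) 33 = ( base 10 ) 63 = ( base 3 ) 2100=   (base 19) 36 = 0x3F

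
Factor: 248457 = 3^1*11^1*7529^1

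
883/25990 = 883/25990 = 0.03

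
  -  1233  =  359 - 1592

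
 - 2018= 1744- 3762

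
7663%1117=961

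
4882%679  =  129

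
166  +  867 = 1033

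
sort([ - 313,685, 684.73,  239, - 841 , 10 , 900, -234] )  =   [ - 841, -313,- 234,10, 239,684.73,  685,900] 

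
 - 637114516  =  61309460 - 698423976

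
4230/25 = 846/5 = 169.20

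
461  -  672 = -211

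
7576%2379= 439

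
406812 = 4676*87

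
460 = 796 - 336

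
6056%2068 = 1920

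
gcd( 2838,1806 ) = 258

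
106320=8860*12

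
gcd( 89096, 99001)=7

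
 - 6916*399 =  - 2759484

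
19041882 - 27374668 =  - 8332786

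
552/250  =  2 + 26/125 = 2.21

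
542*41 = 22222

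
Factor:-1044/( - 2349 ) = 2^2*3^(-2 ) = 4/9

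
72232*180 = 13001760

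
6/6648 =1/1108= 0.00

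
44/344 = 11/86 = 0.13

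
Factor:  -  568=-2^3*71^1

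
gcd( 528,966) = 6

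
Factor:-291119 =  - 89^1*3271^1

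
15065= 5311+9754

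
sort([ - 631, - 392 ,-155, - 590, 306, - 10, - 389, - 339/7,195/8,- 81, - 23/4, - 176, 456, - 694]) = [-694, - 631, - 590,  -  392, - 389, - 176, - 155, - 81, - 339/7, -10, - 23/4,195/8, 306,456 ]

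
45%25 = 20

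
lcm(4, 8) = 8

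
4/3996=1/999 = 0.00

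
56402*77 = 4342954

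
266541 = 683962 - 417421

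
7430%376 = 286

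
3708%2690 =1018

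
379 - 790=  -  411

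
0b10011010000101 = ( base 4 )2122011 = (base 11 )7455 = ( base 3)111112020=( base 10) 9861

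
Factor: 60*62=3720 =2^3*3^1*5^1*31^1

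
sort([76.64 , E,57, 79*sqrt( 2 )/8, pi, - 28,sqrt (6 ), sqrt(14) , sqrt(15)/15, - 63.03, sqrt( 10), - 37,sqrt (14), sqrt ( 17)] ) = [ - 63.03, - 37 ,-28, sqrt( 15)/15, sqrt( 6), E, pi, sqrt( 10 ), sqrt (14),sqrt(14), sqrt(17) , 79*sqrt(2 )/8,57, 76.64]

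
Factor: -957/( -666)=319/222 = 2^ (- 1)*  3^(  -  1) *11^1*29^1*37^ ( - 1 )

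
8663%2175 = 2138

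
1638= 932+706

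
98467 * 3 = 295401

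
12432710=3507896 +8924814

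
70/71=70/71=0.99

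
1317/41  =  1317/41 = 32.12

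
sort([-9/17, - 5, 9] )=[ - 5,-9/17, 9 ] 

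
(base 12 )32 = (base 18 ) 22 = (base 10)38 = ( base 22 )1G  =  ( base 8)46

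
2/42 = 1/21=0.05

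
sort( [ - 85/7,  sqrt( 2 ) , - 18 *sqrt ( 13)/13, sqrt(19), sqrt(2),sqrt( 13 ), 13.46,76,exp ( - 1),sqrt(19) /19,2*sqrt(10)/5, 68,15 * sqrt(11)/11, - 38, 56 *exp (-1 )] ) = [ - 38, - 85/7, - 18*sqrt(13)/13, sqrt(19)/19, exp(-1 ),2*sqrt ( 10)/5, sqrt( 2 )  ,  sqrt( 2),sqrt ( 13 ), sqrt( 19),15 * sqrt (11 ) /11 , 13.46,56*exp( - 1),68,76]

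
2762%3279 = 2762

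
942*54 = 50868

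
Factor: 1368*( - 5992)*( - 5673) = 2^6*3^3*7^1*19^1*31^1*61^1*107^1  =  46501898688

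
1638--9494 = 11132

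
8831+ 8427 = 17258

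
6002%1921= 239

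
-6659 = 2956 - 9615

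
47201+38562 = 85763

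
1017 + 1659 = 2676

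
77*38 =2926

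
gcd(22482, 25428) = 6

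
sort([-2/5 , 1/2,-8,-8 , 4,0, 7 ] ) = [-8,-8, -2/5,0,1/2,4,  7]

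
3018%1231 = 556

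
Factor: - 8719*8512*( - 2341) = 2^6*7^1*19^1*2341^1*8719^1 = 173739955648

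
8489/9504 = 8489/9504=0.89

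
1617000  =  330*4900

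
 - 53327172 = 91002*( - 586 ) 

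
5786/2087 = 2  +  1612/2087=2.77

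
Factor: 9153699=3^1*3051233^1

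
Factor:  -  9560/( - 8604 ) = 10/9 = 2^1*3^( - 2)*5^1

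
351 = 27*13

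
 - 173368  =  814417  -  987785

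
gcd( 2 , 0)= 2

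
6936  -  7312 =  - 376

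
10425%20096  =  10425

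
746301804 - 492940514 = 253361290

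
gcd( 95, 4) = 1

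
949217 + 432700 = 1381917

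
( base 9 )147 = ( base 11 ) 103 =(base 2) 1111100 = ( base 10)124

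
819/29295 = 13/465= 0.03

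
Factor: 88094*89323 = 2^1*13^1 * 17^1*2591^1 * 6871^1 = 7868820362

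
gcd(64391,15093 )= 1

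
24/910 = 12/455 = 0.03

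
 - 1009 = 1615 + - 2624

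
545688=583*936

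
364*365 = 132860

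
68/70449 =68/70449= 0.00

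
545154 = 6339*86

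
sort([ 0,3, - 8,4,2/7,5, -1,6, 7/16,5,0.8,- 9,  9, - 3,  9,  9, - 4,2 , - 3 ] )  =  [ - 9,  -  8, - 4,  -  3, - 3,  -  1,0  ,  2/7,  7/16,0.8,2,3,4,5, 5,6,9,9,9]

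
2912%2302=610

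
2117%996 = 125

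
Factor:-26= -2^1*  13^1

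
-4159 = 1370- 5529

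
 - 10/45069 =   -  10/45069  =  - 0.00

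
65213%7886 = 2125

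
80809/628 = 128  +  425/628 = 128.68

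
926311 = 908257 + 18054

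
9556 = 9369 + 187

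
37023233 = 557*66469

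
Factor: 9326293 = 23^1*405491^1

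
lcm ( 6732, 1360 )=134640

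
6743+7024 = 13767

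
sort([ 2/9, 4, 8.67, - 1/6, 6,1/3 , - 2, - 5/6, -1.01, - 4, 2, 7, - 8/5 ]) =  [ - 4, - 2, - 8/5 , - 1.01, -5/6,-1/6, 2/9, 1/3, 2, 4,6, 7, 8.67]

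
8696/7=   1242 + 2/7 =1242.29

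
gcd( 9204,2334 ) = 6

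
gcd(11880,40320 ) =360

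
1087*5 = 5435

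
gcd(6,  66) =6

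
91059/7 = 91059/7 =13008.43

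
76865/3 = 25621 +2/3 =25621.67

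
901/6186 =901/6186 =0.15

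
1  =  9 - 8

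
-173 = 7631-7804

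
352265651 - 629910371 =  - 277644720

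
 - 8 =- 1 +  - 7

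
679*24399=16566921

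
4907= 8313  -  3406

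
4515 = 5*903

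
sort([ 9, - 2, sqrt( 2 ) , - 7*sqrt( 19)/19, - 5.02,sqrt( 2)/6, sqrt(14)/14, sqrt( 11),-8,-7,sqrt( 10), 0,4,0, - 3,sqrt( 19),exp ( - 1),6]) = [  -  8,  -  7, - 5.02, - 3, - 2, - 7*sqrt( 19)/19,0, 0,sqrt( 2)/6, sqrt( 14 )/14,exp( - 1),  sqrt( 2),sqrt (10),sqrt( 11),4,sqrt ( 19),6,9] 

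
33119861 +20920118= 54039979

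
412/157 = 412/157 = 2.62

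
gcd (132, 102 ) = 6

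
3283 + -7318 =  - 4035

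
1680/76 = 22 + 2/19 = 22.11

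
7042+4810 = 11852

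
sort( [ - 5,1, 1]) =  [ - 5, 1,  1]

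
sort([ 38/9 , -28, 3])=[ - 28,3, 38/9] 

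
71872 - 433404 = - 361532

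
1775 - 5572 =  - 3797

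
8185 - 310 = 7875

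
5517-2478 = 3039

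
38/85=38/85 =0.45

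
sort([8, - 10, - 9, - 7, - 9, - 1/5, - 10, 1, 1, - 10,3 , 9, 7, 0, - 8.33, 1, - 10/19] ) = [ - 10,-10, - 10, - 9, - 9, - 8.33 , - 7,-10/19, - 1/5, 0, 1, 1,1, 3, 7,  8, 9]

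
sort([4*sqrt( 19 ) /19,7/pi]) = [4*sqrt (19 ) /19, 7/pi]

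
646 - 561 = 85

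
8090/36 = 224+13/18 = 224.72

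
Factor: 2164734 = 2^1 * 3^2 * 11^1 * 13^1*29^2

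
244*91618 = 22354792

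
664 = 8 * 83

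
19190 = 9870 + 9320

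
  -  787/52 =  - 787/52=-  15.13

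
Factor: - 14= - 2^1*7^1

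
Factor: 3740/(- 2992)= - 5/4 = - 2^( - 2 )*5^1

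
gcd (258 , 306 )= 6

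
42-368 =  - 326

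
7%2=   1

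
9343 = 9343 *1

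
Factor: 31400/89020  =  1570/4451 = 2^1*5^1*157^1*4451^( - 1)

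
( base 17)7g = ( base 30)4f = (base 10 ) 135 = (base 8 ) 207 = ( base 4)2013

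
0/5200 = 0=0.00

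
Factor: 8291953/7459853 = 127^(-1)*151^(-1 )*389^( - 1)*8291953^1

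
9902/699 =9902/699 = 14.17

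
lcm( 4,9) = 36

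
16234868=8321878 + 7912990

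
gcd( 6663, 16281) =3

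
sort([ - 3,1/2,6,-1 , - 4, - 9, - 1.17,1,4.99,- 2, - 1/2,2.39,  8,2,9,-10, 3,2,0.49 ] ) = [ -10,  -  9,-4, - 3, -2, - 1.17,-1, - 1/2,0.49, 1/2,1,2, 2,2.39,3,  4.99, 6,8,9]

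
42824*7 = 299768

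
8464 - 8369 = 95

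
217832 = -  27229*( - 8)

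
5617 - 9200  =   - 3583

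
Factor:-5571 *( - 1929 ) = 10746459 = 3^3*619^1  *643^1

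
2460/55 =492/11 = 44.73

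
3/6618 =1/2206 = 0.00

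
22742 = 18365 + 4377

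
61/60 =61/60 = 1.02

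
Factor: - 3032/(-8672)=2^( - 2 )*271^(-1) * 379^1 = 379/1084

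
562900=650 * 866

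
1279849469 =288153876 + 991695593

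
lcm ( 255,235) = 11985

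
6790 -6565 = 225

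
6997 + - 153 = 6844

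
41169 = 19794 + 21375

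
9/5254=9/5254 = 0.00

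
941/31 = 30 + 11/31 = 30.35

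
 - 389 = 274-663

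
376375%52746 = 7153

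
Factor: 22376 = 2^3*2797^1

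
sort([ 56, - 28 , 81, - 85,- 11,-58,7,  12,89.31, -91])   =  [  -  91,-85,  -  58, - 28, - 11,7,12, 56,81, 89.31]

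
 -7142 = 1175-8317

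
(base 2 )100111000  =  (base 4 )10320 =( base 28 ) B4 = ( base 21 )EI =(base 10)312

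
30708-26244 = 4464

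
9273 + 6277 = 15550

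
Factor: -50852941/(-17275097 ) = 7^( - 2 )*29^( - 1)*643^1*12157^( - 1 )*79087^1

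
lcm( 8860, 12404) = 62020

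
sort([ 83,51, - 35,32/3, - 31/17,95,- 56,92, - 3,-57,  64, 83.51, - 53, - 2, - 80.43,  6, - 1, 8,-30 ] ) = [-80.43,  -  57, - 56, -53,-35, - 30, -3, - 2,-31/17, - 1 , 6,8, 32/3,51, 64, 83,83.51,  92, 95]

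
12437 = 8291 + 4146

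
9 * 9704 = 87336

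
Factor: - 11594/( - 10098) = 31/27 = 3^ (  -  3)*31^1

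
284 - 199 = 85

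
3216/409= 7 + 353/409 = 7.86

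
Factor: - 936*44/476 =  - 2^3*3^2*7^(- 1 ) *11^1*13^1*17^( - 1) =- 10296/119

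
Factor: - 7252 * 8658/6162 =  - 2^2*3^1*7^2*37^2*79^( -1 ) = - 804972/79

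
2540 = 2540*1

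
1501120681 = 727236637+773884044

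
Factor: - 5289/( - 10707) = 41^1*83^( - 1) = 41/83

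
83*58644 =4867452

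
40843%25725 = 15118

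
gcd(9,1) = 1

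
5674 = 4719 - - 955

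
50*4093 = 204650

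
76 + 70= 146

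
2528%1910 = 618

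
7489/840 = 7489/840= 8.92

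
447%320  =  127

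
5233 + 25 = 5258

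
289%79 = 52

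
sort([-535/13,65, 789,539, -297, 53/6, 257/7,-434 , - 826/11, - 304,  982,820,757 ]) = [-434,  -  304, - 297,-826/11, - 535/13, 53/6, 257/7, 65,539, 757,789,820,982]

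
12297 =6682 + 5615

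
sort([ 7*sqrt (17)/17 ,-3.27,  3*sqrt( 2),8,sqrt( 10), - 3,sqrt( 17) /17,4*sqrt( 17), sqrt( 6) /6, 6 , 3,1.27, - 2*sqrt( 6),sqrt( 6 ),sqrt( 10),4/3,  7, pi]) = [ - 2*sqrt( 6), - 3.27, - 3 , sqrt( 17)/17,  sqrt ( 6 )/6, 1.27, 4/3, 7*sqrt( 17 ) /17,  sqrt( 6),  3,pi,  sqrt( 10),sqrt ( 10 ),3 * sqrt(2),  6,7,  8, 4*sqrt( 17) ]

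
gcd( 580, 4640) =580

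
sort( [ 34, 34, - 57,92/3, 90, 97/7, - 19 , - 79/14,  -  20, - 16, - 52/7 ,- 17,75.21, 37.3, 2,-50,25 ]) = [ - 57,-50,-20,-19,-17, - 16,-52/7, - 79/14, 2,97/7,25 , 92/3,34, 34, 37.3, 75.21, 90]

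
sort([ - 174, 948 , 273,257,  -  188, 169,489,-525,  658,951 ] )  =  [- 525, -188, - 174, 169 , 257,273, 489,658,948,951]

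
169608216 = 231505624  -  61897408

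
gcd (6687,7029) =9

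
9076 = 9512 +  - 436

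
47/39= 47/39 = 1.21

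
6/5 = 1 + 1/5  =  1.20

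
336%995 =336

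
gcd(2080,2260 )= 20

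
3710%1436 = 838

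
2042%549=395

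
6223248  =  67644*92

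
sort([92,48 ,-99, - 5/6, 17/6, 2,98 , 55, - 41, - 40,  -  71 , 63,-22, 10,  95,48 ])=[ - 99,  -  71,-41 ,-40,  -  22, - 5/6, 2,17/6,  10,  48 , 48, 55,63, 92, 95, 98]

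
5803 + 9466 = 15269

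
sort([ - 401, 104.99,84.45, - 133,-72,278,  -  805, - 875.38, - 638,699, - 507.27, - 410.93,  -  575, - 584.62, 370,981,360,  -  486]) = [ - 875.38,-805, - 638, - 584.62,-575, - 507.27, - 486, - 410.93, - 401, - 133, - 72, 84.45, 104.99,278,360,370,699,981] 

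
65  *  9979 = 648635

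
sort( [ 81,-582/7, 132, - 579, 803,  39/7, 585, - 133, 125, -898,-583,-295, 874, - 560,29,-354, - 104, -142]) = [ - 898, -583, - 579, - 560, - 354,-295, - 142 , - 133, - 104, - 582/7, 39/7,  29, 81, 125,132, 585 , 803, 874]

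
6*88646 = 531876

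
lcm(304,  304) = 304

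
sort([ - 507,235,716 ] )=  [ - 507,235,716 ] 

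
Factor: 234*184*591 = 25446096  =  2^4*3^3*13^1*23^1*197^1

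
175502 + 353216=528718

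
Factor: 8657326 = 2^1*227^1 *19069^1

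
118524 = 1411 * 84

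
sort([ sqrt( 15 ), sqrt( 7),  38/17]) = [ 38/17 , sqrt(7),sqrt(15) ] 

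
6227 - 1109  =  5118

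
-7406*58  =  - 429548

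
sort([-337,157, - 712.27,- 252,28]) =[ - 712.27, - 337  , - 252,28 , 157]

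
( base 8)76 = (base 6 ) 142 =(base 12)52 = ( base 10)62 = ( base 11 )57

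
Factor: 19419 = 3^1*6473^1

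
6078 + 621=6699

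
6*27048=162288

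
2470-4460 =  - 1990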